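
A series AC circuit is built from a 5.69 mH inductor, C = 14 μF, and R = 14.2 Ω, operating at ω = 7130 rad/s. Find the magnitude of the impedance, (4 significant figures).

X_L = ωL = 40.57 Ω
X_C = 1/(ωC) = 10.02 Ω
Net reactance X = X_L − X_C = 30.55 Ω
Z = 14.20 + j30.55 Ω
|Z| = √(14.20² + 30.55²) = 33.69 Ω

33.69 Ω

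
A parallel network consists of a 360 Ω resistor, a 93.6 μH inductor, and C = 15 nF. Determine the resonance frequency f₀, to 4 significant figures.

134.3 kHz

ω₀ = 1/√(LC) = 1/√(9.36e-05 × 1.5e-08) = 843900 rad/s
f₀ = ω₀/(2π) = 134.3 kHz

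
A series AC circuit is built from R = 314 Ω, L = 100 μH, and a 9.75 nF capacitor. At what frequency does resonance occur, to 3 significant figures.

161 kHz

ω₀ = 1/√(LC) = 1/√(0.0001 × 9.75e-09) = 1.013e+06 rad/s
f₀ = ω₀/(2π) = 161 kHz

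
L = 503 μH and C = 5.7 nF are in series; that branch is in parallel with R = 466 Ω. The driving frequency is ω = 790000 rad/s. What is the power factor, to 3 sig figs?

0.352

X_L = ωL = 397 Ω
X_C = 1/(ωC) = 222 Ω
Branch 1: Z₁ = R = 466 Ω
Branch 2 (series LC): Z₂ = j(X_L − X_C) = j175 Ω
Parallel: Z = Z₁Z₂/(Z₁+Z₂), |Z| = 164 Ω, ∠Z = 69.4°
cos φ = cos(69.4°) = 0.352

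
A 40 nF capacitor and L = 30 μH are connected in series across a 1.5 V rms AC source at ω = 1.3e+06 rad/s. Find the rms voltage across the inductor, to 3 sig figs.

X_L = ωL = 39.0 Ω
X_C = 1/(ωC) = 19.2 Ω
Net reactance X = X_L − X_C = 19.8 Ω
Z = j19.8 Ω
|Z| = √(0² + 19.8²) = 19.8 Ω
I = V/|Z| = 75.9 mA
V_L = I·|Z_L| = 0.0759 × 39.0 = 2.96 V

2.96 V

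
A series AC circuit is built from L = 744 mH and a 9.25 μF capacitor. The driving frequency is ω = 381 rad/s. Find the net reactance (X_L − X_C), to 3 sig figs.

X_L = ωL = 283 Ω
X_C = 1/(ωC) = 284 Ω
X = 283 − 284 = -0.284 Ω

-0.284 Ω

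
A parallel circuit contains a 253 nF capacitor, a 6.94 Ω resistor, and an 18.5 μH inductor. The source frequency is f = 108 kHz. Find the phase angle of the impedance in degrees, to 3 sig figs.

-32.6°

ω = 2πf = 678600 rad/s
X_L = ωL = 12.6 Ω
X_C = 1/(ωC) = 5.82 Ω
Parallel: admittances add. Y = 1/R + 1/(jωL) + jωC
Y = (0.144 + j0.0920) S
|Y| = 0.171 S → |Z| = 1/|Y| = 5.85 Ω, ∠Z = −∠Y = -32.6°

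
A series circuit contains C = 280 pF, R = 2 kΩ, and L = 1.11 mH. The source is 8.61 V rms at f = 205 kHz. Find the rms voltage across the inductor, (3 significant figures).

5.11 V

ω = 2πf = 1.288e+06 rad/s
X_L = ωL = 1430 Ω
X_C = 1/(ωC) = 2770 Ω
Net reactance X = X_L − X_C = -1340 Ω
Z = 2000 − j1340 Ω
|Z| = √(2000² + 1340²) = 2410 Ω
I = V/|Z| = 3.57 mA
V_L = I·|Z_L| = 0.00357 × 1430 = 5.11 V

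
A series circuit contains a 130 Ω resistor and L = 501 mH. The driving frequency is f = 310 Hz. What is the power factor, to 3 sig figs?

ω = 2πf = 1948 rad/s
X_L = ωL = 976 Ω
Z = 130 + j976 Ω
|Z| = √(130² + 976²) = 984 Ω
∠Z = arctan(976/130) = 82.4°
cos φ = cos(82.4°) = 0.132

0.132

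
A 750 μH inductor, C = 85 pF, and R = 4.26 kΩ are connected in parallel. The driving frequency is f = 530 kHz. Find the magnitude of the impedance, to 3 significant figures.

3810 Ω

ω = 2πf = 3.33e+06 rad/s
X_L = ωL = 2500 Ω
X_C = 1/(ωC) = 3530 Ω
Parallel: admittances add. Y = 1/R + 1/(jωL) + jωC
Y = (0.000235 − j0.000117) S
|Y| = 0.000262 S → |Z| = 1/|Y| = 3810 Ω, ∠Z = −∠Y = 26.6°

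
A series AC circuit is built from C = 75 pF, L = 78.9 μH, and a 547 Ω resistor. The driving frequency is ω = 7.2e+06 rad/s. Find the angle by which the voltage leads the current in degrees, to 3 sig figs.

-66.9°

X_L = ωL = 568 Ω
X_C = 1/(ωC) = 1850 Ω
Net reactance X = X_L − X_C = -1280 Ω
Z = 547 − j1280 Ω
|Z| = √(547² + 1280²) = 1400 Ω
∠Z = arctan(-1280/547) = -66.9°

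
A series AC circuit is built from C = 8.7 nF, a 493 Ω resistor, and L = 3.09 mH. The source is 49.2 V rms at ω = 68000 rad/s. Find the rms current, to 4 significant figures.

X_L = ωL = 210.1 Ω
X_C = 1/(ωC) = 1690 Ω
Net reactance X = X_L − X_C = -1480 Ω
Z = 493.0 − j1480 Ω
|Z| = √(493.0² + 1480²) = 1560 Ω
I = V/|Z| = 49.2/1560 = 31.54 mA

31.54 mA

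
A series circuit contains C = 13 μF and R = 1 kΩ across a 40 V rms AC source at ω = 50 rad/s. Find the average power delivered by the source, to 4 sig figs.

X_C = 1/(ωC) = 1538 Ω
Z = 1000 − j1538 Ω
|Z| = √(1000² + 1538²) = 1835 Ω
∠Z = arctan(-1538/1000) = -56.98°
I = V/|Z| = 21.80 mA
P = VI cos φ = 40 × 0.02180 × cos(-56.98°) = 475.2 mW

475.2 mW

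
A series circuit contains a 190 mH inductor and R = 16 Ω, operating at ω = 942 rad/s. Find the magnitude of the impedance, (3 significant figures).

X_L = ωL = 179 Ω
Z = 16.0 + j179 Ω
|Z| = √(16.0² + 179²) = 180 Ω

180 Ω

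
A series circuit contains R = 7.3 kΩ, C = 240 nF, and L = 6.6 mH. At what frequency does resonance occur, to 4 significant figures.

3.999 kHz

ω₀ = 1/√(LC) = 1/√(0.0066 × 2.4e-07) = 25130 rad/s
f₀ = ω₀/(2π) = 3.999 kHz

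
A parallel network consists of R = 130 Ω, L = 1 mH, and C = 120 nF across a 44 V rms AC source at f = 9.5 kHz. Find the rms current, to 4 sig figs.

540.9 mA

ω = 2πf = 59690 rad/s
X_L = ωL = 59.69 Ω
X_C = 1/(ωC) = 139.6 Ω
Parallel: admittances add. Y = 1/R + 1/(jωL) + jωC
Y = (0.007692 − j0.009590) S
|Y| = 0.01229 S → |Z| = 1/|Y| = 81.34 Ω, ∠Z = −∠Y = 51.27°
I = V/|Z| = 44/81.34 = 540.9 mA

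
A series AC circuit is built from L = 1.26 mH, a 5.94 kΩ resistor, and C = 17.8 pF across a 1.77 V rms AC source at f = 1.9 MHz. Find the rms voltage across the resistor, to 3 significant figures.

ω = 2πf = 1.194e+07 rad/s
X_L = ωL = 15000 Ω
X_C = 1/(ωC) = 4710 Ω
Net reactance X = X_L − X_C = 10300 Ω
Z = 5940 + j10300 Ω
|Z| = √(5940² + 10300²) = 11900 Ω
I = V/|Z| = 148 μA
V_R = I·|Z_R| = 0.000148 × 5940 = 0.882 V

0.882 V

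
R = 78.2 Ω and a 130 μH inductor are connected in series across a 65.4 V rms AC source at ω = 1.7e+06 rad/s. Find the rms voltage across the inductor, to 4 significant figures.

61.65 V

X_L = ωL = 221.0 Ω
Z = 78.20 + j221.0 Ω
|Z| = √(78.20² + 221.0²) = 234.4 Ω
I = V/|Z| = 279.0 mA
V_L = I·|Z_L| = 0.2790 × 221.0 = 61.65 V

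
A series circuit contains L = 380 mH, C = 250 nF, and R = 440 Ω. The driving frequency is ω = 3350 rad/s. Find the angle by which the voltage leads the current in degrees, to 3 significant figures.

10.2°

X_L = ωL = 1270 Ω
X_C = 1/(ωC) = 1190 Ω
Net reactance X = X_L − X_C = 79.0 Ω
Z = 440 + j79.0 Ω
|Z| = √(440² + 79.0²) = 447 Ω
∠Z = arctan(79.0/440) = 10.2°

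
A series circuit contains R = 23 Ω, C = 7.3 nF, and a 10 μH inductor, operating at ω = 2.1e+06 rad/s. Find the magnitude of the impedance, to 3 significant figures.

49.9 Ω

X_L = ωL = 21.0 Ω
X_C = 1/(ωC) = 65.2 Ω
Net reactance X = X_L − X_C = -44.2 Ω
Z = 23.0 − j44.2 Ω
|Z| = √(23.0² + 44.2²) = 49.9 Ω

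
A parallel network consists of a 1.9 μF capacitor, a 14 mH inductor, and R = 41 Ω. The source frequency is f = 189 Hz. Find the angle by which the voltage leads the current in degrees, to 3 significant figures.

67.2°

ω = 2πf = 1188 rad/s
X_L = ωL = 16.6 Ω
X_C = 1/(ωC) = 443 Ω
Parallel: admittances add. Y = 1/R + 1/(jωL) + jωC
Y = (0.0244 − j0.0579) S
|Y| = 0.0628 S → |Z| = 1/|Y| = 15.9 Ω, ∠Z = −∠Y = 67.2°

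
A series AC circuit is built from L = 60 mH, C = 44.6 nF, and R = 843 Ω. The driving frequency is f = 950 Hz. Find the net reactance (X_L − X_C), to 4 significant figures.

-3398 Ω

ω = 2πf = 5969 rad/s
X_L = ωL = 358.1 Ω
X_C = 1/(ωC) = 3756 Ω
X = 358.1 − 3756 = -3398 Ω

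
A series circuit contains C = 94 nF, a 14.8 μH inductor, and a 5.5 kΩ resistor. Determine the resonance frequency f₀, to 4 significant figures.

134.9 kHz

ω₀ = 1/√(LC) = 1/√(1.48e-05 × 9.4e-08) = 847800 rad/s
f₀ = ω₀/(2π) = 134.9 kHz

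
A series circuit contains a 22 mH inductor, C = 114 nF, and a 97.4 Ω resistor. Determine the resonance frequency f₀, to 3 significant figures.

ω₀ = 1/√(LC) = 1/√(0.022 × 1.14e-07) = 19970 rad/s
f₀ = ω₀/(2π) = 3.18 kHz

3.18 kHz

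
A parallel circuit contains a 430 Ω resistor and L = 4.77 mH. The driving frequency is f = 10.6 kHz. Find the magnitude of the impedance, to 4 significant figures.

ω = 2πf = 66600 rad/s
X_L = ωL = 317.7 Ω
Parallel: admittances add. Y = 1/R + 1/(jωL)
Y = (0.002326 − j0.003148) S
|Y| = 0.003914 S → |Z| = 1/|Y| = 255.5 Ω, ∠Z = −∠Y = 53.54°

255.5 Ω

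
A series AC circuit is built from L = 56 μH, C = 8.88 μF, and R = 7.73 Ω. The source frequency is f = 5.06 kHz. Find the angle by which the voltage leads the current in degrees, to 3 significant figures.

-12.8°

ω = 2πf = 31790 rad/s
X_L = ωL = 1.78 Ω
X_C = 1/(ωC) = 3.54 Ω
Net reactance X = X_L − X_C = -1.76 Ω
Z = 7.73 − j1.76 Ω
|Z| = √(7.73² + 1.76²) = 7.93 Ω
∠Z = arctan(-1.76/7.73) = -12.8°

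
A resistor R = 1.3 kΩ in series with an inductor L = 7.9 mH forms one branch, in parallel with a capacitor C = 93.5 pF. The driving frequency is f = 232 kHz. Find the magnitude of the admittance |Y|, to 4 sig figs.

51.47 μS

ω = 2πf = 1.458e+06 rad/s
X_L = ωL = 11520 Ω
X_C = 1/(ωC) = 7337 Ω
Branch 1 (R+jX_L): Z₁ = 1300 + j11520 Ω, |Z₁| = 11590 Ω
Branch 2 (−jX_C): Z₂ = −j7337 Ω
Parallel: Z = Z₁Z₂/(Z₁+Z₂), |Z| = 19430 Ω, ∠Z = -79.16°
|Y| = 1/|Z| = 51.47 μS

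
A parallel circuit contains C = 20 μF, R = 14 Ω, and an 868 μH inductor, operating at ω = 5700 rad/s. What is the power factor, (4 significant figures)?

X_L = ωL = 4.948 Ω
X_C = 1/(ωC) = 8.772 Ω
Parallel: admittances add. Y = 1/R + 1/(jωL) + jωC
Y = (0.07143 − j0.08812) S
|Y| = 0.1134 S → |Z| = 1/|Y| = 8.816 Ω, ∠Z = −∠Y = 50.97°
cos φ = cos(50.97°) = 0.6297

0.6297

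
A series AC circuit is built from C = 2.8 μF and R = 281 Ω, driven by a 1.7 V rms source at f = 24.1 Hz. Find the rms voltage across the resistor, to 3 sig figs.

0.201 V

ω = 2πf = 151.4 rad/s
X_C = 1/(ωC) = 2360 Ω
Z = 281 − j2360 Ω
|Z| = √(281² + 2360²) = 2380 Ω
I = V/|Z| = 716 μA
V_R = I·|Z_R| = 0.000716 × 281 = 0.201 V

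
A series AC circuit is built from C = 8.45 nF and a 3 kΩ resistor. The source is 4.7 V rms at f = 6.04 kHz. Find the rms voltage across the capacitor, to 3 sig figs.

ω = 2πf = 37950 rad/s
X_C = 1/(ωC) = 3120 Ω
Z = 3000 − j3120 Ω
|Z| = √(3000² + 3120²) = 4330 Ω
I = V/|Z| = 1.09 mA
V_C = I·|Z_C| = 0.00109 × 3120 = 3.39 V

3.39 V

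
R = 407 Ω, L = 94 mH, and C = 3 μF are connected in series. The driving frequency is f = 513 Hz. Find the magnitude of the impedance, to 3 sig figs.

ω = 2πf = 3223 rad/s
X_L = ωL = 303 Ω
X_C = 1/(ωC) = 103 Ω
Net reactance X = X_L − X_C = 200 Ω
Z = 407 + j200 Ω
|Z| = √(407² + 200²) = 453 Ω

453 Ω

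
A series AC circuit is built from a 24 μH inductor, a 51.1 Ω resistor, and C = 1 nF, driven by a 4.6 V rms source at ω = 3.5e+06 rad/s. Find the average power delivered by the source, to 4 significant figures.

X_L = ωL = 84.00 Ω
X_C = 1/(ωC) = 285.7 Ω
Net reactance X = X_L − X_C = -201.7 Ω
Z = 51.10 − j201.7 Ω
|Z| = √(51.10² + 201.7²) = 208.1 Ω
∠Z = arctan(-201.7/51.10) = -75.78°
I = V/|Z| = 22.11 mA
P = VI cos φ = 4.6 × 0.02211 × cos(-75.78°) = 24.97 mW

24.97 mW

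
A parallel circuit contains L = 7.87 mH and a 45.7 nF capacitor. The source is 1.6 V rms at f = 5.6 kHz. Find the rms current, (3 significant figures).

3.21 mA

ω = 2πf = 35190 rad/s
X_L = ωL = 277 Ω
X_C = 1/(ωC) = 622 Ω
Parallel: admittances add. Y = 1/(jωL) + jωC
Y = (0 − j0.00200) S
|Y| = 0.00200 S → |Z| = 1/|Y| = 499 Ω, ∠Z = −∠Y = 90.0°
I = V/|Z| = 1.6/499 = 3.21 mA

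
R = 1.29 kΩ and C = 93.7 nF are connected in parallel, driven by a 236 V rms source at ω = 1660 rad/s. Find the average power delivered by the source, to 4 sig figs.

43.18 W

X_C = 1/(ωC) = 6429 Ω
Parallel: admittances add. Y = 1/R + jωC
Y = (0.0007752 + j0.0001555) S
|Y| = 0.0007906 S → |Z| = 1/|Y| = 1265 Ω, ∠Z = −∠Y = -11.35°
I = V/|Z| = 186.6 mA
P = VI cos φ = 236 × 0.1866 × cos(-11.35°) = 43.18 W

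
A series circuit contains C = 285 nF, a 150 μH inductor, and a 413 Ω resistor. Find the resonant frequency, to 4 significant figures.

24.34 kHz

ω₀ = 1/√(LC) = 1/√(0.00015 × 2.85e-07) = 152900 rad/s
f₀ = ω₀/(2π) = 24.34 kHz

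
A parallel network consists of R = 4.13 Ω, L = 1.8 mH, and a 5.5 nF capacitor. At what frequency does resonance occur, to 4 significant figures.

50.58 kHz

ω₀ = 1/√(LC) = 1/√(0.0018 × 5.5e-09) = 317800 rad/s
f₀ = ω₀/(2π) = 50.58 kHz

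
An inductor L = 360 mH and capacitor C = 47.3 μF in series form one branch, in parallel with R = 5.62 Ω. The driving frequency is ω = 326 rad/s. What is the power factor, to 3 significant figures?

0.994

X_L = ωL = 117 Ω
X_C = 1/(ωC) = 64.9 Ω
Branch 1: Z₁ = R = 5.62 Ω
Branch 2 (series LC): Z₂ = j(X_L − X_C) = j52.5 Ω
Parallel: Z = Z₁Z₂/(Z₁+Z₂), |Z| = 5.59 Ω, ∠Z = 6.11°
cos φ = cos(6.11°) = 0.994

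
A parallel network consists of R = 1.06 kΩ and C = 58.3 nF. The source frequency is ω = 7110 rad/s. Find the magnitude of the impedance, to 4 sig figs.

970.5 Ω

X_C = 1/(ωC) = 2412 Ω
Parallel: admittances add. Y = 1/R + jωC
Y = (0.0009434 + j0.0004145) S
|Y| = 0.001030 S → |Z| = 1/|Y| = 970.5 Ω, ∠Z = −∠Y = -23.72°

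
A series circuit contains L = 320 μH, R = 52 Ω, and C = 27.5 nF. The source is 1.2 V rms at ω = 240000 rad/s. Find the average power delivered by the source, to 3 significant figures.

9.04 mW

X_L = ωL = 76.8 Ω
X_C = 1/(ωC) = 152 Ω
Net reactance X = X_L − X_C = -74.7 Ω
Z = 52.0 − j74.7 Ω
|Z| = √(52.0² + 74.7²) = 91.0 Ω
∠Z = arctan(-74.7/52.0) = -55.2°
I = V/|Z| = 13.2 mA
P = VI cos φ = 1.2 × 0.0132 × cos(-55.2°) = 9.04 mW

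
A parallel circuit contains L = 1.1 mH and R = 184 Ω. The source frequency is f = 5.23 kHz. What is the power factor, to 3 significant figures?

0.193

ω = 2πf = 32860 rad/s
X_L = ωL = 36.1 Ω
Parallel: admittances add. Y = 1/R + 1/(jωL)
Y = (0.00543 − j0.0277) S
|Y| = 0.0282 S → |Z| = 1/|Y| = 35.5 Ω, ∠Z = −∠Y = 78.9°
cos φ = cos(78.9°) = 0.193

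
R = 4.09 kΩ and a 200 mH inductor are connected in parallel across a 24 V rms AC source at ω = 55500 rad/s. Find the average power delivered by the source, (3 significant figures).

141 mW

X_L = ωL = 11100 Ω
Parallel: admittances add. Y = 1/R + 1/(jωL)
Y = (0.000244 − j9.01e-05) S
|Y| = 0.000261 S → |Z| = 1/|Y| = 3840 Ω, ∠Z = −∠Y = 20.2°
I = V/|Z| = 6.25 mA
P = VI cos φ = 24 × 0.00625 × cos(20.2°) = 141 mW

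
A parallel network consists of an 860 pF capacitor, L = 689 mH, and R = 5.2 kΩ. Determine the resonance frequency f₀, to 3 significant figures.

ω₀ = 1/√(LC) = 1/√(0.689 × 8.6e-10) = 41080 rad/s
f₀ = ω₀/(2π) = 6.54 kHz

6.54 kHz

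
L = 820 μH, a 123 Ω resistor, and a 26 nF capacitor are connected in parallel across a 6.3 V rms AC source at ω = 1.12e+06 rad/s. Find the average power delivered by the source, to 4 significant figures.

X_L = ωL = 918.4 Ω
X_C = 1/(ωC) = 34.34 Ω
Parallel: admittances add. Y = 1/R + 1/(jωL) + jωC
Y = (0.008130 + j0.02803) S
|Y| = 0.02919 S → |Z| = 1/|Y| = 34.26 Ω, ∠Z = −∠Y = -73.83°
I = V/|Z| = 183.9 mA
P = VI cos φ = 6.3 × 0.1839 × cos(-73.83°) = 322.7 mW

322.7 mW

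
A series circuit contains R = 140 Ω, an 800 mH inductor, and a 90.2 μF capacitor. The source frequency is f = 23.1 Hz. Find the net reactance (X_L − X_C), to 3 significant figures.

39.7 Ω

ω = 2πf = 145.1 rad/s
X_L = ωL = 116 Ω
X_C = 1/(ωC) = 76.4 Ω
X = 116 − 76.4 = 39.7 Ω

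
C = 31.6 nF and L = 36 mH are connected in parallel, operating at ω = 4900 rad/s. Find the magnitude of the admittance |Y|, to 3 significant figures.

X_L = ωL = 176 Ω
X_C = 1/(ωC) = 6460 Ω
Parallel: admittances add. Y = 1/(jωL) + jωC
Y = (0 − j0.00551) S
|Y| = 0.00551 S → |Z| = 1/|Y| = 181 Ω, ∠Z = −∠Y = 90.0°

5.51 mS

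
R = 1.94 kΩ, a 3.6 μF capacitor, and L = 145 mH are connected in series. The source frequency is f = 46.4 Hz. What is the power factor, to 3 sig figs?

ω = 2πf = 291.5 rad/s
X_L = ωL = 42.3 Ω
X_C = 1/(ωC) = 953 Ω
Net reactance X = X_L − X_C = -911 Ω
Z = 1940 − j911 Ω
|Z| = √(1940² + 911²) = 2140 Ω
∠Z = arctan(-911/1940) = -25.1°
cos φ = cos(-25.1°) = 0.905

0.905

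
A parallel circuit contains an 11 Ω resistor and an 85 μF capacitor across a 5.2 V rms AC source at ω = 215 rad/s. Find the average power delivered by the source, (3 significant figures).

X_C = 1/(ωC) = 54.7 Ω
Parallel: admittances add. Y = 1/R + jωC
Y = (0.0909 + j0.0183) S
|Y| = 0.0927 S → |Z| = 1/|Y| = 10.8 Ω, ∠Z = −∠Y = -11.4°
I = V/|Z| = 482 mA
P = VI cos φ = 5.2 × 0.482 × cos(-11.4°) = 2.46 W

2.46 W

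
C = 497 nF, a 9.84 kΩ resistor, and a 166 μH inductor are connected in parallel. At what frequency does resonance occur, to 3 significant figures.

17.5 kHz

ω₀ = 1/√(LC) = 1/√(0.000166 × 4.97e-07) = 110100 rad/s
f₀ = ω₀/(2π) = 17.5 kHz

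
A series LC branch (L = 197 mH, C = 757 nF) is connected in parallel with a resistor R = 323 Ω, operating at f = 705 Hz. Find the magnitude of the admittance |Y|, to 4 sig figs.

ω = 2πf = 4430 rad/s
X_L = ωL = 872.6 Ω
X_C = 1/(ωC) = 298.2 Ω
Branch 1: Z₁ = R = 323.0 Ω
Branch 2 (series LC): Z₂ = j(X_L − X_C) = j574.4 Ω
Parallel: Z = Z₁Z₂/(Z₁+Z₂), |Z| = 281.5 Ω, ∠Z = 29.35°
|Y| = 1/|Z| = 3.552 mS

3.552 mS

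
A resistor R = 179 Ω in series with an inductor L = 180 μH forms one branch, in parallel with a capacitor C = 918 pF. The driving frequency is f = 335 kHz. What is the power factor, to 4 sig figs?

0.9764

ω = 2πf = 2.105e+06 rad/s
X_L = ωL = 378.9 Ω
X_C = 1/(ωC) = 517.5 Ω
Branch 1 (R+jX_L): Z₁ = 179.0 + j378.9 Ω, |Z₁| = 419.0 Ω
Branch 2 (−jX_C): Z₂ = −j517.5 Ω
Parallel: Z = Z₁Z₂/(Z₁+Z₂), |Z| = 957.8 Ω, ∠Z = 12.47°
cos φ = cos(12.47°) = 0.9764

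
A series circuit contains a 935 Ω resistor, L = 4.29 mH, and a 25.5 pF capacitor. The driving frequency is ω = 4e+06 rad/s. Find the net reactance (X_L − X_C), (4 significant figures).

7356 Ω

X_L = ωL = 17160 Ω
X_C = 1/(ωC) = 9804 Ω
X = 17160 − 9804 = 7356 Ω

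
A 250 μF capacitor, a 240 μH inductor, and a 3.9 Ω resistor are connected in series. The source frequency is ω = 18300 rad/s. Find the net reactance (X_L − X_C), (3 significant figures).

4.17 Ω

X_L = ωL = 4.39 Ω
X_C = 1/(ωC) = 0.219 Ω
X = 4.39 − 0.219 = 4.17 Ω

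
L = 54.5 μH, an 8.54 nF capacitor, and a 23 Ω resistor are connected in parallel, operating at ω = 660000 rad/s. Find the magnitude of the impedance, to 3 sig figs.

X_L = ωL = 36.0 Ω
X_C = 1/(ωC) = 177 Ω
Parallel: admittances add. Y = 1/R + 1/(jωL) + jωC
Y = (0.0435 − j0.0222) S
|Y| = 0.0488 S → |Z| = 1/|Y| = 20.5 Ω, ∠Z = −∠Y = 27.0°

20.5 Ω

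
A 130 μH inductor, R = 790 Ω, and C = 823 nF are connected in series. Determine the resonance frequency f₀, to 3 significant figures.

ω₀ = 1/√(LC) = 1/√(0.00013 × 8.23e-07) = 96680 rad/s
f₀ = ω₀/(2π) = 15.4 kHz

15.4 kHz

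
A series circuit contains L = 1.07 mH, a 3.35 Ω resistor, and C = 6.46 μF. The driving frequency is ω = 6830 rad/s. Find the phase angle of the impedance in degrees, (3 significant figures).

-77.7°

X_L = ωL = 7.31 Ω
X_C = 1/(ωC) = 22.7 Ω
Net reactance X = X_L − X_C = -15.4 Ω
Z = 3.35 − j15.4 Ω
|Z| = √(3.35² + 15.4²) = 15.7 Ω
∠Z = arctan(-15.4/3.35) = -77.7°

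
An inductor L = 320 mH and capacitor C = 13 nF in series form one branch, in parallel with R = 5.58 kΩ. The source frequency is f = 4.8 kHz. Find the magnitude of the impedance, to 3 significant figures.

ω = 2πf = 30160 rad/s
X_L = ωL = 9650 Ω
X_C = 1/(ωC) = 2550 Ω
Branch 1: Z₁ = R = 5580 Ω
Branch 2 (series LC): Z₂ = j(X_L − X_C) = j7100 Ω
Parallel: Z = Z₁Z₂/(Z₁+Z₂), |Z| = 4390 Ω, ∠Z = 38.2°

4390 Ω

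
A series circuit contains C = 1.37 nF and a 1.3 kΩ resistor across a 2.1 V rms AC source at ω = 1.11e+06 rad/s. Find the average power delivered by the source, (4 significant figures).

X_C = 1/(ωC) = 657.6 Ω
Z = 1300 − j657.6 Ω
|Z| = √(1300² + 657.6²) = 1457 Ω
∠Z = arctan(-657.6/1300) = -26.83°
I = V/|Z| = 1.441 mA
P = VI cos φ = 2.1 × 0.001441 × cos(-26.83°) = 2.701 mW

2.701 mW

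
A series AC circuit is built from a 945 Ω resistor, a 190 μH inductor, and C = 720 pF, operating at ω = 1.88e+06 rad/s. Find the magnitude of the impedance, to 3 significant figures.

1020 Ω

X_L = ωL = 357 Ω
X_C = 1/(ωC) = 739 Ω
Net reactance X = X_L − X_C = -382 Ω
Z = 945 − j382 Ω
|Z| = √(945² + 382²) = 1020 Ω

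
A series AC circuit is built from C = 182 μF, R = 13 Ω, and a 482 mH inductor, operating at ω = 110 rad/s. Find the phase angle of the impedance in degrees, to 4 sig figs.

13.29°

X_L = ωL = 53.02 Ω
X_C = 1/(ωC) = 49.95 Ω
Net reactance X = X_L − X_C = 3.070 Ω
Z = 13.00 + j3.070 Ω
|Z| = √(13.00² + 3.070²) = 13.36 Ω
∠Z = arctan(3.070/13.00) = 13.29°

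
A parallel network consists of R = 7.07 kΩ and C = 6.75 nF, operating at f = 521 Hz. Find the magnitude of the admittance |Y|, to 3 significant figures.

ω = 2πf = 3274 rad/s
X_C = 1/(ωC) = 45300 Ω
Parallel: admittances add. Y = 1/R + jωC
Y = (0.000141 + j2.21e-05) S
|Y| = 0.000143 S → |Z| = 1/|Y| = 6990 Ω, ∠Z = −∠Y = -8.88°

143 μS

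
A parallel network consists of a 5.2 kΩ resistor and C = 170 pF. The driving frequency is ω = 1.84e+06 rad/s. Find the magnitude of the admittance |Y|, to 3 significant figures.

367 μS

X_C = 1/(ωC) = 3200 Ω
Parallel: admittances add. Y = 1/R + jωC
Y = (0.000192 + j0.000313) S
|Y| = 0.000367 S → |Z| = 1/|Y| = 2720 Ω, ∠Z = −∠Y = -58.4°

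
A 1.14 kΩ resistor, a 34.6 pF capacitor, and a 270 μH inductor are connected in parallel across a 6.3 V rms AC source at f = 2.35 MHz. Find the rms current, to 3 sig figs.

5.76 mA

ω = 2πf = 1.477e+07 rad/s
X_L = ωL = 3990 Ω
X_C = 1/(ωC) = 1960 Ω
Parallel: admittances add. Y = 1/R + 1/(jωL) + jωC
Y = (0.000877 + j0.000260) S
|Y| = 0.000915 S → |Z| = 1/|Y| = 1090 Ω, ∠Z = −∠Y = -16.5°
I = V/|Z| = 6.3/1090 = 5.76 mA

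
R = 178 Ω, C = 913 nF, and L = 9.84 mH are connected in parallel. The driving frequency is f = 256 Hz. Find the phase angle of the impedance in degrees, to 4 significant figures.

ω = 2πf = 1608 rad/s
X_L = ωL = 15.83 Ω
X_C = 1/(ωC) = 680.9 Ω
Parallel: admittances add. Y = 1/R + 1/(jωL) + jωC
Y = (0.005618 − j0.06171) S
|Y| = 0.06197 S → |Z| = 1/|Y| = 16.14 Ω, ∠Z = −∠Y = 84.80°

84.80°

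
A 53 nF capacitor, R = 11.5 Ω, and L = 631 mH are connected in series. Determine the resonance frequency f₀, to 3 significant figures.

870 Hz

ω₀ = 1/√(LC) = 1/√(0.631 × 5.3e-08) = 5468 rad/s
f₀ = ω₀/(2π) = 870 Hz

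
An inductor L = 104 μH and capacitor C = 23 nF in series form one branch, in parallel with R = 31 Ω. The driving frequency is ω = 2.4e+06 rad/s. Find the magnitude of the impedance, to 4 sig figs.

30.73 Ω

X_L = ωL = 249.6 Ω
X_C = 1/(ωC) = 18.12 Ω
Branch 1: Z₁ = R = 31.00 Ω
Branch 2 (series LC): Z₂ = j(X_L − X_C) = j231.5 Ω
Parallel: Z = Z₁Z₂/(Z₁+Z₂), |Z| = 30.73 Ω, ∠Z = 7.628°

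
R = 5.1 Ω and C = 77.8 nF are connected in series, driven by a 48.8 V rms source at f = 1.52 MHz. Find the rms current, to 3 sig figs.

ω = 2πf = 9.55e+06 rad/s
X_C = 1/(ωC) = 1.35 Ω
Z = 5.10 − j1.35 Ω
|Z| = √(5.10² + 1.35²) = 5.27 Ω
I = V/|Z| = 48.8/5.27 = 9.25 A

9.25 A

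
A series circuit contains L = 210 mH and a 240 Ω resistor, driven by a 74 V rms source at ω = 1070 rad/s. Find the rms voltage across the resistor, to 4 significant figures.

X_L = ωL = 224.7 Ω
Z = 240.0 + j224.7 Ω
|Z| = √(240.0² + 224.7²) = 328.8 Ω
I = V/|Z| = 225.1 mA
V_R = I·|Z_R| = 0.2251 × 240.0 = 54.02 V

54.02 V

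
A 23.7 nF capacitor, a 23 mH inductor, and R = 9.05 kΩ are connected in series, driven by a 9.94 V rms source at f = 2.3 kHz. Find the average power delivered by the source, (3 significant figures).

ω = 2πf = 14450 rad/s
X_L = ωL = 332 Ω
X_C = 1/(ωC) = 2920 Ω
Net reactance X = X_L − X_C = -2590 Ω
Z = 9050 − j2590 Ω
|Z| = √(9050² + 2590²) = 9410 Ω
∠Z = arctan(-2590/9050) = -16.0°
I = V/|Z| = 1.06 mA
P = VI cos φ = 9.94 × 0.00106 × cos(-16.0°) = 10.1 mW

10.1 mW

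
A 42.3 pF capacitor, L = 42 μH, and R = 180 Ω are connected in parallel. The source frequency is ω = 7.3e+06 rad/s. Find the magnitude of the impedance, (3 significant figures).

X_L = ωL = 307 Ω
X_C = 1/(ωC) = 3240 Ω
Parallel: admittances add. Y = 1/R + 1/(jωL) + jωC
Y = (0.00556 − j0.00295) S
|Y| = 0.00629 S → |Z| = 1/|Y| = 159 Ω, ∠Z = −∠Y = 28.0°

159 Ω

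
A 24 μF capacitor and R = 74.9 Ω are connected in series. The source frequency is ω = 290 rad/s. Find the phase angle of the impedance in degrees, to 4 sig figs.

-62.47°

X_C = 1/(ωC) = 143.7 Ω
Z = 74.90 − j143.7 Ω
|Z| = √(74.90² + 143.7²) = 162.0 Ω
∠Z = arctan(-143.7/74.90) = -62.47°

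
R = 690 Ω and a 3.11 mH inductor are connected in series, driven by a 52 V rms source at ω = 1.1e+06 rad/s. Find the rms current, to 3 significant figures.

14.9 mA

X_L = ωL = 3420 Ω
Z = 690 + j3420 Ω
|Z| = √(690² + 3420²) = 3490 Ω
I = V/|Z| = 52/3490 = 14.9 mA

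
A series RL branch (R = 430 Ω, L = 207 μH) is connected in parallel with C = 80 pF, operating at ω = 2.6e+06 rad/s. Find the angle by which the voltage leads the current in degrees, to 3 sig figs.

X_L = ωL = 538 Ω
X_C = 1/(ωC) = 4810 Ω
Branch 1 (R+jX_L): Z₁ = 430 + j538 Ω, |Z₁| = 689 Ω
Branch 2 (−jX_C): Z₂ = −j4810 Ω
Parallel: Z = Z₁Z₂/(Z₁+Z₂), |Z| = 772 Ω, ∠Z = 45.6°

45.6°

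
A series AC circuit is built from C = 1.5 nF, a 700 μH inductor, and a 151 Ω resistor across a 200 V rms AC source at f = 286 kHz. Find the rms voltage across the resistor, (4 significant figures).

ω = 2πf = 1.797e+06 rad/s
X_L = ωL = 1258 Ω
X_C = 1/(ωC) = 371.0 Ω
Net reactance X = X_L − X_C = 886.9 Ω
Z = 151.0 + j886.9 Ω
|Z| = √(151.0² + 886.9²) = 899.7 Ω
I = V/|Z| = 222.3 mA
V_R = I·|Z_R| = 0.2223 × 151.0 = 33.57 V

33.57 V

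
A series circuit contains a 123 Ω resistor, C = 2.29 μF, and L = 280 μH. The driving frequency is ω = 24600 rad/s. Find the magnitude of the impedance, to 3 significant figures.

123 Ω

X_L = ωL = 6.89 Ω
X_C = 1/(ωC) = 17.8 Ω
Net reactance X = X_L − X_C = -10.9 Ω
Z = 123 − j10.9 Ω
|Z| = √(123² + 10.9²) = 123 Ω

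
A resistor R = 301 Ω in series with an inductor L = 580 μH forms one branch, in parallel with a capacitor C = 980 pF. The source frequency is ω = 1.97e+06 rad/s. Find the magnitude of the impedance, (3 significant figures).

X_L = ωL = 1140 Ω
X_C = 1/(ωC) = 518 Ω
Branch 1 (R+jX_L): Z₁ = 301 + j1140 Ω, |Z₁| = 1180 Ω
Branch 2 (−jX_C): Z₂ = −j518 Ω
Parallel: Z = Z₁Z₂/(Z₁+Z₂), |Z| = 883 Ω, ∠Z = -79.0°

883 Ω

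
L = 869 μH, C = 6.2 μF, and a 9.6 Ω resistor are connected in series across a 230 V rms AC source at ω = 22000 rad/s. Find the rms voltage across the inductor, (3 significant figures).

X_L = ωL = 19.1 Ω
X_C = 1/(ωC) = 7.33 Ω
Net reactance X = X_L − X_C = 11.8 Ω
Z = 9.60 + j11.8 Ω
|Z| = √(9.60² + 11.8²) = 15.2 Ω
I = V/|Z| = 15.1 A
V_L = I·|Z_L| = 15.1 × 19.1 = 289 V

289 V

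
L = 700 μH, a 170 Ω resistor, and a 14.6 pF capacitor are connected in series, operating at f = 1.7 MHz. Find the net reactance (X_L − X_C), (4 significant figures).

ω = 2πf = 1.068e+07 rad/s
X_L = ωL = 7477 Ω
X_C = 1/(ωC) = 6412 Ω
X = 7477 − 6412 = 1065 Ω

1065 Ω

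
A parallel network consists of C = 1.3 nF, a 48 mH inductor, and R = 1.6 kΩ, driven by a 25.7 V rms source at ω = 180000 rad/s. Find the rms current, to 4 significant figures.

16.35 mA

X_L = ωL = 8640 Ω
X_C = 1/(ωC) = 4274 Ω
Parallel: admittances add. Y = 1/R + 1/(jωL) + jωC
Y = (0.0006250 + j0.0001183) S
|Y| = 0.0006361 S → |Z| = 1/|Y| = 1572 Ω, ∠Z = −∠Y = -10.71°
I = V/|Z| = 25.7/1572 = 16.35 mA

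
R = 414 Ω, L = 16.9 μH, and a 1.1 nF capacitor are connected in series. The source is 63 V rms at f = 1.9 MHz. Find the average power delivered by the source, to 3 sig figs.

ω = 2πf = 1.194e+07 rad/s
X_L = ωL = 202 Ω
X_C = 1/(ωC) = 76.2 Ω
Net reactance X = X_L − X_C = 126 Ω
Z = 414 + j126 Ω
|Z| = √(414² + 126²) = 433 Ω
∠Z = arctan(126/414) = 16.9°
I = V/|Z| = 146 mA
P = VI cos φ = 63 × 0.146 × cos(16.9°) = 8.78 W

8.78 W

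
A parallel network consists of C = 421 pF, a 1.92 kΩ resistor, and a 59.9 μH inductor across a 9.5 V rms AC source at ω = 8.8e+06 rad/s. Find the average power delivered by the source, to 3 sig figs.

47.0 mW

X_L = ωL = 527 Ω
X_C = 1/(ωC) = 270 Ω
Parallel: admittances add. Y = 1/R + 1/(jωL) + jωC
Y = (0.000521 + j0.00181) S
|Y| = 0.00188 S → |Z| = 1/|Y| = 532 Ω, ∠Z = −∠Y = -73.9°
I = V/|Z| = 17.9 mA
P = VI cos φ = 9.5 × 0.0179 × cos(-73.9°) = 47.0 mW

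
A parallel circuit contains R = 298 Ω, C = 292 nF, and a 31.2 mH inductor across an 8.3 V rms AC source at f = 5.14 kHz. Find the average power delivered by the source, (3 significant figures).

231 mW

ω = 2πf = 32300 rad/s
X_L = ωL = 1010 Ω
X_C = 1/(ωC) = 106 Ω
Parallel: admittances add. Y = 1/R + 1/(jωL) + jωC
Y = (0.00336 + j0.00844) S
|Y| = 0.00908 S → |Z| = 1/|Y| = 110 Ω, ∠Z = −∠Y = -68.3°
I = V/|Z| = 75.4 mA
P = VI cos φ = 8.3 × 0.0754 × cos(-68.3°) = 231 mW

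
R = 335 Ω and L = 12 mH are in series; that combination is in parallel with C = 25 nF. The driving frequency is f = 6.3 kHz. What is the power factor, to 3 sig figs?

0.922

ω = 2πf = 39580 rad/s
X_L = ωL = 475 Ω
X_C = 1/(ωC) = 1010 Ω
Branch 1 (R+jX_L): Z₁ = 335 + j475 Ω, |Z₁| = 581 Ω
Branch 2 (−jX_C): Z₂ = −j1010 Ω
Parallel: Z = Z₁Z₂/(Z₁+Z₂), |Z| = 930 Ω, ∠Z = 22.8°
cos φ = cos(22.8°) = 0.922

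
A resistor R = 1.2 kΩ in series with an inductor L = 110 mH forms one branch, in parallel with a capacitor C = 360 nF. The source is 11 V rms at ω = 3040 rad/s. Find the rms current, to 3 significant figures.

12.9 mA

X_L = ωL = 334 Ω
X_C = 1/(ωC) = 914 Ω
Branch 1 (R+jX_L): Z₁ = 1200 + j334 Ω, |Z₁| = 1250 Ω
Branch 2 (−jX_C): Z₂ = −j914 Ω
Parallel: Z = Z₁Z₂/(Z₁+Z₂), |Z| = 854 Ω, ∠Z = -48.7°
I = V/|Z| = 11/854 = 12.9 mA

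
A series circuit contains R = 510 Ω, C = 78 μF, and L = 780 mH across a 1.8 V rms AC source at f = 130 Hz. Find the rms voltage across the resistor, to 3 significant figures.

ω = 2πf = 816.8 rad/s
X_L = ωL = 637 Ω
X_C = 1/(ωC) = 15.7 Ω
Net reactance X = X_L − X_C = 621 Ω
Z = 510 + j621 Ω
|Z| = √(510² + 621²) = 804 Ω
I = V/|Z| = 2.24 mA
V_R = I·|Z_R| = 0.00224 × 510 = 1.14 V

1.14 V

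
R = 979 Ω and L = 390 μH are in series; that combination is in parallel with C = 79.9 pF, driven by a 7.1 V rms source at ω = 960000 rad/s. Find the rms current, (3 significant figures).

X_L = ωL = 374 Ω
X_C = 1/(ωC) = 13000 Ω
Branch 1 (R+jX_L): Z₁ = 979 + j374 Ω, |Z₁| = 1050 Ω
Branch 2 (−jX_C): Z₂ = −j13000 Ω
Parallel: Z = Z₁Z₂/(Z₁+Z₂), |Z| = 1080 Ω, ∠Z = 16.5°
I = V/|Z| = 7.1/1080 = 6.60 mA

6.60 mA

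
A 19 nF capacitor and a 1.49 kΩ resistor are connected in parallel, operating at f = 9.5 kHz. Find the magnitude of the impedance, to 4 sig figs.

ω = 2πf = 59690 rad/s
X_C = 1/(ωC) = 881.7 Ω
Parallel: admittances add. Y = 1/R + jωC
Y = (0.0006711 + j0.001134) S
|Y| = 0.001318 S → |Z| = 1/|Y| = 758.8 Ω, ∠Z = −∠Y = -59.38°

758.8 Ω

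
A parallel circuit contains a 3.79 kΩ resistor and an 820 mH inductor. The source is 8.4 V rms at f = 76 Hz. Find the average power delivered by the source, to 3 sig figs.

ω = 2πf = 477.5 rad/s
X_L = ωL = 392 Ω
Parallel: admittances add. Y = 1/R + 1/(jωL)
Y = (0.000264 − j0.00255) S
|Y| = 0.00257 S → |Z| = 1/|Y| = 389 Ω, ∠Z = −∠Y = 84.1°
I = V/|Z| = 21.6 mA
P = VI cos φ = 8.4 × 0.0216 × cos(84.1°) = 18.6 mW

18.6 mW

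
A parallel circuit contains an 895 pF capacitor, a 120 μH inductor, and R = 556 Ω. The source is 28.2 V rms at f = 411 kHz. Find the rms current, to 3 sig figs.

56.9 mA

ω = 2πf = 2.582e+06 rad/s
X_L = ωL = 310 Ω
X_C = 1/(ωC) = 433 Ω
Parallel: admittances add. Y = 1/R + 1/(jωL) + jωC
Y = (0.00180 − j0.000916) S
|Y| = 0.00202 S → |Z| = 1/|Y| = 495 Ω, ∠Z = −∠Y = 27.0°
I = V/|Z| = 28.2/495 = 56.9 mA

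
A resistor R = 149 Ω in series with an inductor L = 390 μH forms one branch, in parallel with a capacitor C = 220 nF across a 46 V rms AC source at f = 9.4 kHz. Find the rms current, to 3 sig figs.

ω = 2πf = 59060 rad/s
X_L = ωL = 23.0 Ω
X_C = 1/(ωC) = 77.0 Ω
Branch 1 (R+jX_L): Z₁ = 149 + j23.0 Ω, |Z₁| = 151 Ω
Branch 2 (−jX_C): Z₂ = −j77.0 Ω
Parallel: Z = Z₁Z₂/(Z₁+Z₂), |Z| = 73.2 Ω, ∠Z = -61.3°
I = V/|Z| = 46/73.2 = 628 mA

628 mA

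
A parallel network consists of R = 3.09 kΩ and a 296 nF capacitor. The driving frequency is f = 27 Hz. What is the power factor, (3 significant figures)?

ω = 2πf = 169.6 rad/s
X_C = 1/(ωC) = 19900 Ω
Parallel: admittances add. Y = 1/R + jωC
Y = (0.000324 + j5.02e-05) S
|Y| = 0.000327 S → |Z| = 1/|Y| = 3050 Ω, ∠Z = −∠Y = -8.82°
cos φ = cos(-8.82°) = 0.988

0.988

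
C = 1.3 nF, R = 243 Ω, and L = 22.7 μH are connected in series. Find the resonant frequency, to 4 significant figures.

ω₀ = 1/√(LC) = 1/√(2.27e-05 × 1.3e-09) = 5.821e+06 rad/s
f₀ = ω₀/(2π) = 926.5 kHz

926.5 kHz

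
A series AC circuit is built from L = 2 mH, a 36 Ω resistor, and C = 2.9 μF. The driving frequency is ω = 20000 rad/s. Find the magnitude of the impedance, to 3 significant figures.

42.6 Ω

X_L = ωL = 40.0 Ω
X_C = 1/(ωC) = 17.2 Ω
Net reactance X = X_L − X_C = 22.8 Ω
Z = 36.0 + j22.8 Ω
|Z| = √(36.0² + 22.8²) = 42.6 Ω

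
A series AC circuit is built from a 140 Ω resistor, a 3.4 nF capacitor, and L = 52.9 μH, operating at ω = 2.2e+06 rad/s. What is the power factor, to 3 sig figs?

X_L = ωL = 116 Ω
X_C = 1/(ωC) = 134 Ω
Net reactance X = X_L − X_C = -17.3 Ω
Z = 140 − j17.3 Ω
|Z| = √(140² + 17.3²) = 141 Ω
∠Z = arctan(-17.3/140) = -7.05°
cos φ = cos(-7.05°) = 0.992

0.992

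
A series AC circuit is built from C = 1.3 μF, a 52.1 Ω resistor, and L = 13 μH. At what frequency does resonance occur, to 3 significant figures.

38.7 kHz

ω₀ = 1/√(LC) = 1/√(1.3e-05 × 1.3e-06) = 243300 rad/s
f₀ = ω₀/(2π) = 38.7 kHz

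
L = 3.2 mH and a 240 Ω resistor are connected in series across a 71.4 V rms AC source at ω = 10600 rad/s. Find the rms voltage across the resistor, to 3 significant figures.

70.7 V

X_L = ωL = 33.9 Ω
Z = 240 + j33.9 Ω
|Z| = √(240² + 33.9²) = 242 Ω
I = V/|Z| = 295 mA
V_R = I·|Z_R| = 0.295 × 240 = 70.7 V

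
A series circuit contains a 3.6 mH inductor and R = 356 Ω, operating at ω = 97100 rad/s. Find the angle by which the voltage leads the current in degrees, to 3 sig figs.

X_L = ωL = 350 Ω
Z = 356 + j350 Ω
|Z| = √(356² + 350²) = 499 Ω
∠Z = arctan(350/356) = 44.5°

44.5°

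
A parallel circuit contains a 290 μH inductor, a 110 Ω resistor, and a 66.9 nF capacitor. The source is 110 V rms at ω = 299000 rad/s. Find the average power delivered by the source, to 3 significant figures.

X_L = ωL = 86.7 Ω
X_C = 1/(ωC) = 50.0 Ω
Parallel: admittances add. Y = 1/R + 1/(jωL) + jωC
Y = (0.00909 + j0.00847) S
|Y| = 0.0124 S → |Z| = 1/|Y| = 80.5 Ω, ∠Z = −∠Y = -43.0°
I = V/|Z| = 1.37 A
P = VI cos φ = 110 × 1.37 × cos(-43.0°) = 110 W

110 W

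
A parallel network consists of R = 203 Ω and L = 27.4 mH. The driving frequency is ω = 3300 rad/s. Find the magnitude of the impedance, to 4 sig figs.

X_L = ωL = 90.42 Ω
Parallel: admittances add. Y = 1/R + 1/(jωL)
Y = (0.004926 − j0.01106) S
|Y| = 0.01211 S → |Z| = 1/|Y| = 82.60 Ω, ∠Z = −∠Y = 65.99°

82.60 Ω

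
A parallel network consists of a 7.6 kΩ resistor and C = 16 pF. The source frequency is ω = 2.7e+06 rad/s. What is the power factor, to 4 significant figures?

0.9501

X_C = 1/(ωC) = 23150 Ω
Parallel: admittances add. Y = 1/R + jωC
Y = (0.0001316 + j4.32e-05) S
|Y| = 0.0001385 S → |Z| = 1/|Y| = 7221 Ω, ∠Z = −∠Y = -18.18°
cos φ = cos(-18.18°) = 0.9501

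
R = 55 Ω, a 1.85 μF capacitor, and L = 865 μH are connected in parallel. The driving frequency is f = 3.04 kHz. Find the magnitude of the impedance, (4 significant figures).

32.19 Ω

ω = 2πf = 19100 rad/s
X_L = ωL = 16.52 Ω
X_C = 1/(ωC) = 28.30 Ω
Parallel: admittances add. Y = 1/R + 1/(jωL) + jωC
Y = (0.01818 − j0.02519) S
|Y| = 0.03106 S → |Z| = 1/|Y| = 32.19 Ω, ∠Z = −∠Y = 54.18°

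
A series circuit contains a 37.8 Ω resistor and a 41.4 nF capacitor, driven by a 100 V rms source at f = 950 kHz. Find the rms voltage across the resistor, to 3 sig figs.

99.4 V

ω = 2πf = 5.969e+06 rad/s
X_C = 1/(ωC) = 4.05 Ω
Z = 37.8 − j4.05 Ω
|Z| = √(37.8² + 4.05²) = 38.0 Ω
I = V/|Z| = 2.63 A
V_R = I·|Z_R| = 2.63 × 37.8 = 99.4 V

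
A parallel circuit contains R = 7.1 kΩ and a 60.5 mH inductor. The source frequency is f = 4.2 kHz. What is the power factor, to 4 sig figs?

0.2194

ω = 2πf = 26390 rad/s
X_L = ωL = 1597 Ω
Parallel: admittances add. Y = 1/R + 1/(jωL)
Y = (0.0001408 − j0.0006263) S
|Y| = 0.0006420 S → |Z| = 1/|Y| = 1558 Ω, ∠Z = −∠Y = 77.33°
cos φ = cos(77.33°) = 0.2194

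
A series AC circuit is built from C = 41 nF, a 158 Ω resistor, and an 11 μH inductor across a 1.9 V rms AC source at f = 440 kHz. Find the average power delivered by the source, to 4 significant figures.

ω = 2πf = 2.765e+06 rad/s
X_L = ωL = 30.41 Ω
X_C = 1/(ωC) = 8.822 Ω
Net reactance X = X_L − X_C = 21.59 Ω
Z = 158.0 + j21.59 Ω
|Z| = √(158.0² + 21.59²) = 159.5 Ω
∠Z = arctan(21.59/158.0) = 7.780°
I = V/|Z| = 11.91 mA
P = VI cos φ = 1.9 × 0.01191 × cos(7.780°) = 22.43 mW

22.43 mW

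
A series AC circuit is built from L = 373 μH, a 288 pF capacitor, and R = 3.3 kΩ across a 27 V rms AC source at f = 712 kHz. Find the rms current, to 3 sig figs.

ω = 2πf = 4.474e+06 rad/s
X_L = ωL = 1670 Ω
X_C = 1/(ωC) = 776 Ω
Net reactance X = X_L − X_C = 893 Ω
Z = 3300 + j893 Ω
|Z| = √(3300² + 893²) = 3420 Ω
I = V/|Z| = 27/3420 = 7.90 mA

7.90 mA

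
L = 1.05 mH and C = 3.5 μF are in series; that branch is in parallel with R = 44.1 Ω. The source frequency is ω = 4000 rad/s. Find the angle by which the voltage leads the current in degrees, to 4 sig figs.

-33.26°

X_L = ωL = 4.200 Ω
X_C = 1/(ωC) = 71.43 Ω
Branch 1: Z₁ = R = 44.10 Ω
Branch 2 (series LC): Z₂ = j(X_L − X_C) = −j67.23 Ω
Parallel: Z = Z₁Z₂/(Z₁+Z₂), |Z| = 36.87 Ω, ∠Z = -33.26°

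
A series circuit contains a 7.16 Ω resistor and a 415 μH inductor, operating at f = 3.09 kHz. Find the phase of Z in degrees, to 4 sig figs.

ω = 2πf = 19420 rad/s
X_L = ωL = 8.057 Ω
Z = 7.160 + j8.057 Ω
|Z| = √(7.160² + 8.057²) = 10.78 Ω
∠Z = arctan(8.057/7.160) = 48.37°

48.37°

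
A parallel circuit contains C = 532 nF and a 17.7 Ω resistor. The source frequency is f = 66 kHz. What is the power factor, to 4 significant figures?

ω = 2πf = 414700 rad/s
X_C = 1/(ωC) = 4.533 Ω
Parallel: admittances add. Y = 1/R + jωC
Y = (0.05650 + j0.2206) S
|Y| = 0.2277 S → |Z| = 1/|Y| = 4.391 Ω, ∠Z = −∠Y = -75.64°
cos φ = cos(-75.64°) = 0.2481

0.2481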